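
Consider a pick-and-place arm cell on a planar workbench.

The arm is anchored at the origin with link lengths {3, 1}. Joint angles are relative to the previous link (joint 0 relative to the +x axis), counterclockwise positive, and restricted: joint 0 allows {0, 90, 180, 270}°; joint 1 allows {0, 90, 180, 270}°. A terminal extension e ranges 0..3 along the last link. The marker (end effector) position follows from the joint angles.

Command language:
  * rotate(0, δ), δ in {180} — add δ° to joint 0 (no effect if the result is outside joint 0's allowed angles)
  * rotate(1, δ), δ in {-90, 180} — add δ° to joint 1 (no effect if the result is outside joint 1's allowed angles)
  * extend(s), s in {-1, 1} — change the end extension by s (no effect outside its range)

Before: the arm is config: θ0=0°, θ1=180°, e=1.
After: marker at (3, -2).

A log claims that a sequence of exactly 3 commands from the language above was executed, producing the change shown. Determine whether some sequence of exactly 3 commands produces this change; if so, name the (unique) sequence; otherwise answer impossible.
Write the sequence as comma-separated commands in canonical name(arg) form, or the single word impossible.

start: config: θ0=0°, θ1=180°, e=1
1. rotate(1, -90) → config: θ0=0°, θ1=90°, e=1
2. rotate(1, -90) → config: θ0=0°, θ1=0°, e=1
3. rotate(1, -90) → config: θ0=0°, θ1=270°, e=1
no other 3-command option fits: unique.

rotate(1, -90), rotate(1, -90), rotate(1, -90)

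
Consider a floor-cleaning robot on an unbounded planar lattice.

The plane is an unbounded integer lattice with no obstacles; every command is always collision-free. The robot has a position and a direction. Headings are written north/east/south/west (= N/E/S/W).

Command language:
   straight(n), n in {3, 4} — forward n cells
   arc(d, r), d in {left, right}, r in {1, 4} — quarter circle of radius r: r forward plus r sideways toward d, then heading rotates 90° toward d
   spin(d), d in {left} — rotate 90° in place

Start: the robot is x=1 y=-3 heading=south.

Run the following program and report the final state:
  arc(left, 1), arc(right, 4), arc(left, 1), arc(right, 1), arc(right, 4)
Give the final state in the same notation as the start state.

x=4 y=-14 heading=west

begin: x=1 y=-3 heading=south
step 1 (arc(left, 1)): x=2 y=-4 heading=east
step 2 (arc(right, 4)): x=6 y=-8 heading=south
step 3 (arc(left, 1)): x=7 y=-9 heading=east
step 4 (arc(right, 1)): x=8 y=-10 heading=south
step 5 (arc(right, 4)): x=4 y=-14 heading=west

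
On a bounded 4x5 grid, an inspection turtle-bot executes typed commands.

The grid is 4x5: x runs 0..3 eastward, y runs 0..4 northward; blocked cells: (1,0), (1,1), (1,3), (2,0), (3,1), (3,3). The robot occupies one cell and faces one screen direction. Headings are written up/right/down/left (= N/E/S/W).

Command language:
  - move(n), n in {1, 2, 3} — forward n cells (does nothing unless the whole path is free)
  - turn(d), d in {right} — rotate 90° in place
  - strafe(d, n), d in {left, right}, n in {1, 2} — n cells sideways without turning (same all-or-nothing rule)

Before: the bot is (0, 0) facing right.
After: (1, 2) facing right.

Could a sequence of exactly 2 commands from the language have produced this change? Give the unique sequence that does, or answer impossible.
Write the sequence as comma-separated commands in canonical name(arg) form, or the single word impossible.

key: running move(1) before strafe(left, 2) would end elsewhere — order is forced
t0: (0, 0) facing right
1. strafe(left, 2) → (0, 2) facing right
2. move(1) → (1, 2) facing right
all 64 alternatives checked — unique.

strafe(left, 2), move(1)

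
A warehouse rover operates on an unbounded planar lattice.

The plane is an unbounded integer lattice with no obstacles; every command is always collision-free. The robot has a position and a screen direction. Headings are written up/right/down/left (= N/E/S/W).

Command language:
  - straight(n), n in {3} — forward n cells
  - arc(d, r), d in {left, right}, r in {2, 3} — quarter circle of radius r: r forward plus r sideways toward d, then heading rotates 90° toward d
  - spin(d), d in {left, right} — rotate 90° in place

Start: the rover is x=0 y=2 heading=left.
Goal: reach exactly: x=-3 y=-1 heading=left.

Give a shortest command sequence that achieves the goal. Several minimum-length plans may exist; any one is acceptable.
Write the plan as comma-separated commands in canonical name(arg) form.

arc(left, 3), spin(right)

start: x=0 y=2 heading=left
1. arc(left, 3) → x=-3 y=-1 heading=down
2. spin(right) → x=-3 y=-1 heading=left
nothing shorter than 2 reaches the goal.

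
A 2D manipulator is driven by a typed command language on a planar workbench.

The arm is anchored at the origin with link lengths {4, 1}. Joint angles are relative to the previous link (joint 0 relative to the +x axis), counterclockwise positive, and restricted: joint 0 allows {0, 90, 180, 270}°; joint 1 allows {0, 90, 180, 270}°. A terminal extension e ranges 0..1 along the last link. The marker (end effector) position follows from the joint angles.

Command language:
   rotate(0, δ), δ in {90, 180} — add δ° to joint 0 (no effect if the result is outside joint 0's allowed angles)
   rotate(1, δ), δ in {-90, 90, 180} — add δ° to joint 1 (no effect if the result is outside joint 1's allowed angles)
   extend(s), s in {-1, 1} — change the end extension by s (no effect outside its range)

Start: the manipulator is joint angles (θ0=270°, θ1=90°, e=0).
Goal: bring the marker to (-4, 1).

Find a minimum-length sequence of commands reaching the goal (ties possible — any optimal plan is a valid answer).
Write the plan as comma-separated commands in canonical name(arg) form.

from: joint angles (θ0=270°, θ1=90°, e=0)
t=1 rotate(1, 180) ⇒ joint angles (θ0=270°, θ1=270°, e=0)
t=2 rotate(0, 90) ⇒ joint angles (θ0=0°, θ1=270°, e=0)
t=3 rotate(0, 180) ⇒ joint angles (θ0=180°, θ1=270°, e=0)
no 2-step plan works, so 3 is optimal.

rotate(1, 180), rotate(0, 90), rotate(0, 180)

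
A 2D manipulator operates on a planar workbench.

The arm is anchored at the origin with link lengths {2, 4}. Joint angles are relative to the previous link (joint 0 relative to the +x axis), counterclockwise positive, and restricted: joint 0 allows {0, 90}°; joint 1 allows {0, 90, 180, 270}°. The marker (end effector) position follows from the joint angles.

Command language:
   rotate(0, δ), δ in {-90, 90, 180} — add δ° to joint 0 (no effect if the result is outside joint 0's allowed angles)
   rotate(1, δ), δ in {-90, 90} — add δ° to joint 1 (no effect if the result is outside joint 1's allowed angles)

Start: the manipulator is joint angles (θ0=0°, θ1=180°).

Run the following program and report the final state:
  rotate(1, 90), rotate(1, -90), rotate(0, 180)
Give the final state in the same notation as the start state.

joint angles (θ0=0°, θ1=180°)

from: joint angles (θ0=0°, θ1=180°)
1. rotate(1, 90) → joint angles (θ0=0°, θ1=270°)
2. rotate(1, -90) → joint angles (θ0=0°, θ1=180°)
3. rotate(0, 180) → joint angles (θ0=0°, θ1=180°)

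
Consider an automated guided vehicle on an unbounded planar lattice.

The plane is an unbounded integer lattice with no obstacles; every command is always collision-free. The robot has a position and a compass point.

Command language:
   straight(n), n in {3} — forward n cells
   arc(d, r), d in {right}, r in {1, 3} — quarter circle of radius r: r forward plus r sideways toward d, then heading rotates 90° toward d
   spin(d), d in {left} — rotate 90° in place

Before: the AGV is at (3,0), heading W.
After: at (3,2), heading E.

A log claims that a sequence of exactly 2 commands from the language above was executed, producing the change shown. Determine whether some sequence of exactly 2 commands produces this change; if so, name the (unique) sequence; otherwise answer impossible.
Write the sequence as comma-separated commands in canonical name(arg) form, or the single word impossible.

key: cell and facing (now E) both changed — the 2 commands mix motion and turning
from: at (3,0), heading W
step 1 (arc(right, 1)): at (2,1), heading N
step 2 (arc(right, 1)): at (3,2), heading E
uniquely the one of 16 2-step routes that fits.

arc(right, 1), arc(right, 1)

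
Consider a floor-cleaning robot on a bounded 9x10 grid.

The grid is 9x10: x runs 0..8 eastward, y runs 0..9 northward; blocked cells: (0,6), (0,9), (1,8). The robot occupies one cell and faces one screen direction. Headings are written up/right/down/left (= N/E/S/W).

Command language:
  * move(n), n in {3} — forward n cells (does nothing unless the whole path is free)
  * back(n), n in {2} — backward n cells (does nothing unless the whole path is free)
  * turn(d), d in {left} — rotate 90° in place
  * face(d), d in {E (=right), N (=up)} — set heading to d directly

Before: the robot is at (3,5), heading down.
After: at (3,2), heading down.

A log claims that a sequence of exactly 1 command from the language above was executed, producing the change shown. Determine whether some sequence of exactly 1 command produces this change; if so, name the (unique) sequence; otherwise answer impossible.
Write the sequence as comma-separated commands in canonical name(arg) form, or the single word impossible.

key: still facing S — the one step turns nothing
from: at (3,5), heading down
t=1 move(3) ⇒ at (3,2), heading down
all 5 alternatives checked — unique.

move(3)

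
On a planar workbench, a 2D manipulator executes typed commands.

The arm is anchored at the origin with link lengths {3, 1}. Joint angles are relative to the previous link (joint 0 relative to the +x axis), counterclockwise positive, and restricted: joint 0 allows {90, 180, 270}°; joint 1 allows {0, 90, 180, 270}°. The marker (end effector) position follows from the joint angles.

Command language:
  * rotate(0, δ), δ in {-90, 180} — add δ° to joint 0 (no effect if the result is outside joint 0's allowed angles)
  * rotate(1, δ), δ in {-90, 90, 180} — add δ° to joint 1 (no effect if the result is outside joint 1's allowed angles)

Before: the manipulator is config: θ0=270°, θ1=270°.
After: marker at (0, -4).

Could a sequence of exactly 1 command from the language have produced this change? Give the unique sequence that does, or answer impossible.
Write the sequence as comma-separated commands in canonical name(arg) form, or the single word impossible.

initial: config: θ0=270°, θ1=270°
[1] after rotate(1, 90): config: θ0=270°, θ1=0°
uniquely the one of 5 1-step routes that fits.

rotate(1, 90)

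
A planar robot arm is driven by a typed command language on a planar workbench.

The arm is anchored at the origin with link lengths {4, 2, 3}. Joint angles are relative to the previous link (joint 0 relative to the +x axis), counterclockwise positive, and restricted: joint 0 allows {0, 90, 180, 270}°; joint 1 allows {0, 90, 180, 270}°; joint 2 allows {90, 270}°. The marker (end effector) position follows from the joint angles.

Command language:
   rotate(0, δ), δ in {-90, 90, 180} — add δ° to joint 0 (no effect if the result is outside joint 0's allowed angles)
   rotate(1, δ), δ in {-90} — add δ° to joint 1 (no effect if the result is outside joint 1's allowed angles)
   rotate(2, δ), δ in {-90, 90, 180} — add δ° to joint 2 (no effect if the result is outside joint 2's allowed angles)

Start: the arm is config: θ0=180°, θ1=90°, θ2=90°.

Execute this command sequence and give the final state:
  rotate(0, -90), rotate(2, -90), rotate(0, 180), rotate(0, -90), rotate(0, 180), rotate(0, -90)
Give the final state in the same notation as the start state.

config: θ0=270°, θ1=90°, θ2=90°

from: config: θ0=180°, θ1=90°, θ2=90°
[1] after rotate(0, -90): config: θ0=90°, θ1=90°, θ2=90°
[2] after rotate(2, -90): config: θ0=90°, θ1=90°, θ2=90°
[3] after rotate(0, 180): config: θ0=270°, θ1=90°, θ2=90°
[4] after rotate(0, -90): config: θ0=180°, θ1=90°, θ2=90°
[5] after rotate(0, 180): config: θ0=0°, θ1=90°, θ2=90°
[6] after rotate(0, -90): config: θ0=270°, θ1=90°, θ2=90°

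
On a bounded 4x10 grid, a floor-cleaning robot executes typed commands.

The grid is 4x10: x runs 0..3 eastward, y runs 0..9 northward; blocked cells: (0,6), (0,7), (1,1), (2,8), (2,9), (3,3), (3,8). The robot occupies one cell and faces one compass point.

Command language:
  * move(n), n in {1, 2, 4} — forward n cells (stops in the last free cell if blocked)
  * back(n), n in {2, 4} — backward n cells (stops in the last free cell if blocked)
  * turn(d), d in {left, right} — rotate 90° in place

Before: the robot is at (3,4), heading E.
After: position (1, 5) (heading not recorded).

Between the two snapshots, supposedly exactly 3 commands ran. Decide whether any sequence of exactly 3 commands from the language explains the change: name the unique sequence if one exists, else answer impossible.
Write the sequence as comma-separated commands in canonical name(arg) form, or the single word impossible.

key: running move(1) before back(2) would end elsewhere — order is forced
start: at (3,4), heading E
t=1 back(2) ⇒ at (1,4), heading E
t=2 turn(left) ⇒ at (1,4), heading N
t=3 move(1) ⇒ at (1,5), heading N
no other 3-command option fits: unique.

back(2), turn(left), move(1)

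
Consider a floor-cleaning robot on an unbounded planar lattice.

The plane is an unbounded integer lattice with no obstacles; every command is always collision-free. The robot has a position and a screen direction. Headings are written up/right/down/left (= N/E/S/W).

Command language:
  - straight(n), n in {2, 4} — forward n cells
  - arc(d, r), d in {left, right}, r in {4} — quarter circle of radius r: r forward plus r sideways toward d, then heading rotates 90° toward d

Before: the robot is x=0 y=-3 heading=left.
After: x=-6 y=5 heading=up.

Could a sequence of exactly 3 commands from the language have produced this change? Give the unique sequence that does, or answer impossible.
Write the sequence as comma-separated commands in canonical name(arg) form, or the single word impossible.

key: position moved to (-6,5) AND the heading swung to N — translation plus rotation needed
t0: x=0 y=-3 heading=left
step 1 (straight(2)): x=-2 y=-3 heading=left
step 2 (arc(right, 4)): x=-6 y=1 heading=up
step 3 (straight(4)): x=-6 y=5 heading=up
all 64 alternatives checked — unique.

straight(2), arc(right, 4), straight(4)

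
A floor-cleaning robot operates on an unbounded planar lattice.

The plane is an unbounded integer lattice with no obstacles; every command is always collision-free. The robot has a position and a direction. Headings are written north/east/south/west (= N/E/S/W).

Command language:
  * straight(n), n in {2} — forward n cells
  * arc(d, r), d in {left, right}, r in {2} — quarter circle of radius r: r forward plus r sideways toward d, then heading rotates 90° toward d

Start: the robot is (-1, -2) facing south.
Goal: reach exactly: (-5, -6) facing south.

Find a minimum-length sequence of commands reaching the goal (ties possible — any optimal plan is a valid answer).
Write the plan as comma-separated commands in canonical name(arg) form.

t0: (-1, -2) facing south
1. arc(right, 2) → (-3, -4) facing west
2. arc(left, 2) → (-5, -6) facing south
minimal: 2 command(s), checked below 2.

arc(right, 2), arc(left, 2)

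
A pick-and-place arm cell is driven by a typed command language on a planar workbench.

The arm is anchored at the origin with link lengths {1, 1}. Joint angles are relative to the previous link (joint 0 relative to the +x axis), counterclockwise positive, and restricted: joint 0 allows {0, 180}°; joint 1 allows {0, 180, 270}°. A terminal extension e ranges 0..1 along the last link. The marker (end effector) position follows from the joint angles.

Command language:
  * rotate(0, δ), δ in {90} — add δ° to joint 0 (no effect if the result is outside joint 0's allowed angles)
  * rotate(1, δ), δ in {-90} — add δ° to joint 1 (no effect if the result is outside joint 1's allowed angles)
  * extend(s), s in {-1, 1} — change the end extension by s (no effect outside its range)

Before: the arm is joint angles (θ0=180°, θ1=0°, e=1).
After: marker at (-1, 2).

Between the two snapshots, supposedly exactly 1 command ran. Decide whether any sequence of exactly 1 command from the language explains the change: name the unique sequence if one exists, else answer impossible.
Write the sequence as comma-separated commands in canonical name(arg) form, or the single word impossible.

rotate(1, -90)

begin: joint angles (θ0=180°, θ1=0°, e=1)
1. rotate(1, -90) → joint angles (θ0=180°, θ1=270°, e=1)
uniquely the one of 4 1-step routes that fits.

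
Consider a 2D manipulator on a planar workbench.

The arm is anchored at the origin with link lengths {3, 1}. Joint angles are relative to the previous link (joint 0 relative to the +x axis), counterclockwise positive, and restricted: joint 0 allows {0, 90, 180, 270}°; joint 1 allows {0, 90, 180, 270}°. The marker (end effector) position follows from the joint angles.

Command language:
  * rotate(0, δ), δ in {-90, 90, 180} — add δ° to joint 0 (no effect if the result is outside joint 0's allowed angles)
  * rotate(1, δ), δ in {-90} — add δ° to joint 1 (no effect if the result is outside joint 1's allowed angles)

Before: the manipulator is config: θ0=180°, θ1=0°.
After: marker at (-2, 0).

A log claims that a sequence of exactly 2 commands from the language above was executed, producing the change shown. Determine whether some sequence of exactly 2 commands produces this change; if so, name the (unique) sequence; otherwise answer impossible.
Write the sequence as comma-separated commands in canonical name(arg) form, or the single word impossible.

initial: config: θ0=180°, θ1=0°
1. rotate(1, -90) → config: θ0=180°, θ1=270°
2. rotate(1, -90) → config: θ0=180°, θ1=180°
no other 2-command option fits: unique.

rotate(1, -90), rotate(1, -90)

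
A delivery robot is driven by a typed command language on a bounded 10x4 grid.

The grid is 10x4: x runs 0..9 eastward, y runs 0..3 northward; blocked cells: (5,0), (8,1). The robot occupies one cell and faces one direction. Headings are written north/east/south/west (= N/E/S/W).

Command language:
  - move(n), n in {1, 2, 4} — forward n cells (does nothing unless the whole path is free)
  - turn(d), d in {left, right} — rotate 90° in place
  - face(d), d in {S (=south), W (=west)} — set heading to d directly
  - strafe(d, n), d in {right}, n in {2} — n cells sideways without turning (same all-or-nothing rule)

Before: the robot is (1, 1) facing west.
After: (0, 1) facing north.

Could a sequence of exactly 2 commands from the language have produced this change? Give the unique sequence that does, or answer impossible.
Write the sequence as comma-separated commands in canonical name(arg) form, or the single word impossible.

move(1), turn(right)

key: cell and facing (now N) both changed — the 2 commands mix motion and turning
begin: (1, 1) facing west
1. move(1) → (0, 1) facing west
2. turn(right) → (0, 1) facing north
no other 2-command option fits: unique.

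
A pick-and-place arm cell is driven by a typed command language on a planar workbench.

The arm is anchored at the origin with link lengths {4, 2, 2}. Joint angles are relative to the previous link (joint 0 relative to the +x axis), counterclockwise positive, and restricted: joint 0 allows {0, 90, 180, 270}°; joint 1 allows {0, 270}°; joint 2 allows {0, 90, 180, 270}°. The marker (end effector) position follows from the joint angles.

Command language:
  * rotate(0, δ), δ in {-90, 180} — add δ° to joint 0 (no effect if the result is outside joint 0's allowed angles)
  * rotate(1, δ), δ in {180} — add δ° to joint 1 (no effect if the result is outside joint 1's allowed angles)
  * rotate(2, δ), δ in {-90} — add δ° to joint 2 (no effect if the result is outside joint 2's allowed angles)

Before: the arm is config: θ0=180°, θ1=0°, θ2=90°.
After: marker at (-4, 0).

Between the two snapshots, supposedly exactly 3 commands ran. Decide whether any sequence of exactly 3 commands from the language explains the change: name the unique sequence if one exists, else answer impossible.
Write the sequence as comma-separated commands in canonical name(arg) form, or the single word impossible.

rotate(2, -90), rotate(2, -90), rotate(2, -90)

t0: config: θ0=180°, θ1=0°, θ2=90°
step 1 (rotate(2, -90)): config: θ0=180°, θ1=0°, θ2=0°
step 2 (rotate(2, -90)): config: θ0=180°, θ1=0°, θ2=270°
step 3 (rotate(2, -90)): config: θ0=180°, θ1=0°, θ2=180°
all 64 alternatives checked — unique.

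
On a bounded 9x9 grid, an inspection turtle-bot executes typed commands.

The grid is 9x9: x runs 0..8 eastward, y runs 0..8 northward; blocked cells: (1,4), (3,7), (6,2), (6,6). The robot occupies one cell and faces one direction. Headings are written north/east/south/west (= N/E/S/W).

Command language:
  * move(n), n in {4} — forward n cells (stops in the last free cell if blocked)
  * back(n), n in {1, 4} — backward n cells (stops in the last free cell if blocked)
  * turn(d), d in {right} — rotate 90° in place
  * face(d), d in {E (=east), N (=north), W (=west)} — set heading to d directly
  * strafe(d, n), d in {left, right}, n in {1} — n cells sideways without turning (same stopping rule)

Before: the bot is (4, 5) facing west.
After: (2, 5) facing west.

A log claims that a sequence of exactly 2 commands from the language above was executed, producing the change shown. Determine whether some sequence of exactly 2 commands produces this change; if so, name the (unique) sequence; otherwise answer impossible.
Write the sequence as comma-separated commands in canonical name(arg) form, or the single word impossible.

impossible

every 2-command combo misses the target.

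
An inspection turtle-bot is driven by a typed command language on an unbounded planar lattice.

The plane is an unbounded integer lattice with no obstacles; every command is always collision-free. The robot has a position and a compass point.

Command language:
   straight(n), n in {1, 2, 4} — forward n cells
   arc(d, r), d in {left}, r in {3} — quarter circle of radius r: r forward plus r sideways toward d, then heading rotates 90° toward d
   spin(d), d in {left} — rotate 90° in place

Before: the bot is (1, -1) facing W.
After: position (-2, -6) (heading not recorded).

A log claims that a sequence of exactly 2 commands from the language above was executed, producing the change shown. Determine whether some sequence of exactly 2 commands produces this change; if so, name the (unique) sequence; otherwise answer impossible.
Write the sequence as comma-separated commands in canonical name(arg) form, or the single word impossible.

key: order matters: swapping arc(left, 3) and straight(2) lands elsewhere
t0: (1, -1) facing W
1. arc(left, 3) → (-2, -4) facing S
2. straight(2) → (-2, -6) facing S
no rival 2-sequence matches.

arc(left, 3), straight(2)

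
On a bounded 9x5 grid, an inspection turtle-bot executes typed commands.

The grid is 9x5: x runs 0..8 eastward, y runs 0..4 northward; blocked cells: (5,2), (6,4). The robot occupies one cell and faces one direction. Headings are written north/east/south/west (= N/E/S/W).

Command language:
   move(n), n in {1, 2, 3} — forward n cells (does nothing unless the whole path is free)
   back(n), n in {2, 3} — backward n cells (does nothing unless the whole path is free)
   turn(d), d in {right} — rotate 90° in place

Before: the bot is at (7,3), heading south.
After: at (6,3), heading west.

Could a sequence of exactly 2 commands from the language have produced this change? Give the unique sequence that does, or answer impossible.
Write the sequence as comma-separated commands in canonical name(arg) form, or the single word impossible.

key: position moved to (6,3) AND the heading swung to W — translation plus rotation needed
t0: at (7,3), heading south
t=1 turn(right) ⇒ at (7,3), heading west
t=2 move(1) ⇒ at (6,3), heading west
no other 2-command option fits: unique.

turn(right), move(1)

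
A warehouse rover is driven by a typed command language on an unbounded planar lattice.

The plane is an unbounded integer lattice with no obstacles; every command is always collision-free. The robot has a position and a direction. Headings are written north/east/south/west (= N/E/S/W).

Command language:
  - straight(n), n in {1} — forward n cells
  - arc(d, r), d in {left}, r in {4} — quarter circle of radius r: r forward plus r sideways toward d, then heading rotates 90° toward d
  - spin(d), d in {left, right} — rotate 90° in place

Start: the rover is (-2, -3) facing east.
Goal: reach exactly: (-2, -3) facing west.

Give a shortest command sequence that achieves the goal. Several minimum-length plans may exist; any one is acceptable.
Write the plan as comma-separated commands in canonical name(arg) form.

t0: (-2, -3) facing east
[1] after spin(left): (-2, -3) facing north
[2] after spin(left): (-2, -3) facing west
shorter routes all fall short; 2 is best.

spin(left), spin(left)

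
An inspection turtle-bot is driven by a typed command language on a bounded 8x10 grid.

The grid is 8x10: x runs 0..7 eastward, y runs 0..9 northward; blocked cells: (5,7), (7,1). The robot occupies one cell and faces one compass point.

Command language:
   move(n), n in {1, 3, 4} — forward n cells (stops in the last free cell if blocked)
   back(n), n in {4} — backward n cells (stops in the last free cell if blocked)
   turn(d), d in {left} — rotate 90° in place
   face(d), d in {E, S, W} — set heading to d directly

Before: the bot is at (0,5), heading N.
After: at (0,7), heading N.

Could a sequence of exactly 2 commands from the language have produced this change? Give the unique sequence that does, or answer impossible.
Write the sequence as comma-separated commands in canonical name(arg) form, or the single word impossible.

move(1), move(1)

key: heading stays N — no command in the sequence turns
begin: at (0,5), heading N
1. move(1) → at (0,6), heading N
2. move(1) → at (0,7), heading N
no other 2-command option fits: unique.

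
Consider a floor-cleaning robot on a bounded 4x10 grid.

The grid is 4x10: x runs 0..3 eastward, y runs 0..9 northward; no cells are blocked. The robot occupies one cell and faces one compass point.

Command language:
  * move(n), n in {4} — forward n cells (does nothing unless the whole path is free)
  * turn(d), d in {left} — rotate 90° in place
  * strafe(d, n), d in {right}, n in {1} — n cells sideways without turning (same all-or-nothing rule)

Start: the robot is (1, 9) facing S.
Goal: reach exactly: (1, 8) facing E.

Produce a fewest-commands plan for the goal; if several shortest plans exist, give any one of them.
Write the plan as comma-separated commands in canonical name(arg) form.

t0: (1, 9) facing S
t=1 turn(left) ⇒ (1, 9) facing E
t=2 strafe(right, 1) ⇒ (1, 8) facing E
no 1-step plan works, so 2 is optimal.

turn(left), strafe(right, 1)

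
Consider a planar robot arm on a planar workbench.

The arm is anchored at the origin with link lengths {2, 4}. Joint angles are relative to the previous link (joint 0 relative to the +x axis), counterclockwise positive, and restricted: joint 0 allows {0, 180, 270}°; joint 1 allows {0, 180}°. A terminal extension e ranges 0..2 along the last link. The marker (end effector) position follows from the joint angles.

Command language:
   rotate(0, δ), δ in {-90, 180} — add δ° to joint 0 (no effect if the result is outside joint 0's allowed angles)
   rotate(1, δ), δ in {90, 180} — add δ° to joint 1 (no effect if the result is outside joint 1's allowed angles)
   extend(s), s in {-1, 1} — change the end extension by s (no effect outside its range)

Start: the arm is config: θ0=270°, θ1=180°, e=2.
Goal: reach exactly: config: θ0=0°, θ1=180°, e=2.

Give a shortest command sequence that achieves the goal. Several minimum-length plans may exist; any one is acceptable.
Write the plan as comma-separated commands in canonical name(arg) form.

t0: config: θ0=270°, θ1=180°, e=2
step 1 (rotate(0, -90)): config: θ0=180°, θ1=180°, e=2
step 2 (rotate(0, 180)): config: θ0=0°, θ1=180°, e=2
nothing shorter than 2 reaches the goal.

rotate(0, -90), rotate(0, 180)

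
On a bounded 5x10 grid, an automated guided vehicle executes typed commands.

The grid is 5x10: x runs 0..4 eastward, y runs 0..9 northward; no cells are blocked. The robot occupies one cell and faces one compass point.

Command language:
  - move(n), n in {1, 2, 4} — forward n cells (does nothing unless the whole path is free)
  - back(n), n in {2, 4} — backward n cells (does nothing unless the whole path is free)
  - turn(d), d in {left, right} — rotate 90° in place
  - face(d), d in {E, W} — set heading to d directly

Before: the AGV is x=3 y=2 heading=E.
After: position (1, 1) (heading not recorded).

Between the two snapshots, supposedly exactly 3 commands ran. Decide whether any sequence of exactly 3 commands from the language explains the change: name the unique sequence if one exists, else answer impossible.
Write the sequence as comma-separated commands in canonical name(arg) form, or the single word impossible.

key: running move(1) before back(2) would end elsewhere — order is forced
start: x=3 y=2 heading=E
t=1 back(2) ⇒ x=1 y=2 heading=E
t=2 turn(right) ⇒ x=1 y=2 heading=S
t=3 move(1) ⇒ x=1 y=1 heading=S
all 729 alternatives checked — unique.

back(2), turn(right), move(1)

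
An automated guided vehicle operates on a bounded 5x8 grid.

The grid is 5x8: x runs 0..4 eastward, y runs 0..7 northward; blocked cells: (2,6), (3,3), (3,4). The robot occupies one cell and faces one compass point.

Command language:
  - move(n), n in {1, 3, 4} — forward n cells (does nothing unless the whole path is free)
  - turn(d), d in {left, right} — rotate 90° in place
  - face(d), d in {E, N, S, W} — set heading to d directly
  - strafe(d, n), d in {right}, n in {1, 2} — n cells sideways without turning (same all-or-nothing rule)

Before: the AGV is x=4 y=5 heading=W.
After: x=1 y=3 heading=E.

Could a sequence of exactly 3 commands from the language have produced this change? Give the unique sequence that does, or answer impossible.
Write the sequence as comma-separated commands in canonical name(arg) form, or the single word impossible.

move(3), face(E), strafe(right, 2)

key: running strafe(right, 2) before move(3) would end elsewhere — order is forced
t0: x=4 y=5 heading=W
[1] after move(3): x=1 y=5 heading=W
[2] after face(E): x=1 y=5 heading=E
[3] after strafe(right, 2): x=1 y=3 heading=E
all 1331 alternatives checked — unique.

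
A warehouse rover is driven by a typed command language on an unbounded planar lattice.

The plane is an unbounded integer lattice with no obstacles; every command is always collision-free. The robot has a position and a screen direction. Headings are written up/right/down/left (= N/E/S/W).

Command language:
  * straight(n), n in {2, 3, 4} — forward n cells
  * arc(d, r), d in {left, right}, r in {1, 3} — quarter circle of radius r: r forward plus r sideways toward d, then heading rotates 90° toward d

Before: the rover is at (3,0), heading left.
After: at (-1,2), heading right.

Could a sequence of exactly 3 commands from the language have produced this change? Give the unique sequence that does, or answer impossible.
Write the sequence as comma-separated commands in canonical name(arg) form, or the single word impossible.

straight(4), arc(right, 1), arc(right, 1)

key: position moved to (-1,2) AND the heading swung to E — translation plus rotation needed
initial: at (3,0), heading left
[1] after straight(4): at (-1,0), heading left
[2] after arc(right, 1): at (-2,1), heading up
[3] after arc(right, 1): at (-1,2), heading right
no rival 3-sequence matches.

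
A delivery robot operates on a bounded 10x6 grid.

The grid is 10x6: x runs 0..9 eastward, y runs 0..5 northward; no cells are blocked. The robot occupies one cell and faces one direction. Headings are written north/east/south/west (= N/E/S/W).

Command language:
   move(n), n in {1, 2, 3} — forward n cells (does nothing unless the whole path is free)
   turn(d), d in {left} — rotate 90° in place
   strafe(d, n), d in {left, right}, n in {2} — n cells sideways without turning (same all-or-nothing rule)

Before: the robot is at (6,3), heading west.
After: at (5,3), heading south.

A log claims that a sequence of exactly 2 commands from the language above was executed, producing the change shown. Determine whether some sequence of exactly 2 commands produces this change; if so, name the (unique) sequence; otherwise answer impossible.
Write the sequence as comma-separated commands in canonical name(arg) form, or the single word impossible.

key: cell and facing (now S) both changed — the 2 commands mix motion and turning
start: at (6,3), heading west
1. move(1) → at (5,3), heading west
2. turn(left) → at (5,3), heading south
all 36 alternatives checked — unique.

move(1), turn(left)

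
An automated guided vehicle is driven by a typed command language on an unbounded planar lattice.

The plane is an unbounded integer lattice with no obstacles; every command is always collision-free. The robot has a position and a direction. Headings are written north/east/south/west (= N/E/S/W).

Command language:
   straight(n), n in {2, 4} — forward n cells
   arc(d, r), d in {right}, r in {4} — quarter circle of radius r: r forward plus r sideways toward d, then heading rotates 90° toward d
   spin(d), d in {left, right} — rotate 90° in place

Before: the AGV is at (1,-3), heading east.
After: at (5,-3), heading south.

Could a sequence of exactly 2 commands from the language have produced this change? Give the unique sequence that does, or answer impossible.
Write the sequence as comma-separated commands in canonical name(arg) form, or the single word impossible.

straight(4), spin(right)

key: order matters: swapping straight(4) and spin(right) lands elsewhere
from: at (1,-3), heading east
1. straight(4) → at (5,-3), heading east
2. spin(right) → at (5,-3), heading south
all 25 alternatives checked — unique.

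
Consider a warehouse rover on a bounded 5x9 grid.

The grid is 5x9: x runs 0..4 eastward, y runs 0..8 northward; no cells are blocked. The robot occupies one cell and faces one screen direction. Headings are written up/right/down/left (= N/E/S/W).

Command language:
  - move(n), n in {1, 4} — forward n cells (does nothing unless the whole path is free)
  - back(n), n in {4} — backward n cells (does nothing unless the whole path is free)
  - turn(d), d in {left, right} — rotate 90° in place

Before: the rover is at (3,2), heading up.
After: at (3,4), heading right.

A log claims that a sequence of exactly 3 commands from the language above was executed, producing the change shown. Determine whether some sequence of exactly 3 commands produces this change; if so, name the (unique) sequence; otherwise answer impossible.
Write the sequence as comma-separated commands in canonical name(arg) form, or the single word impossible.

key: order matters: swapping move(1) and turn(right) lands elsewhere
t0: at (3,2), heading up
t=1 move(1) ⇒ at (3,3), heading up
t=2 move(1) ⇒ at (3,4), heading up
t=3 turn(right) ⇒ at (3,4), heading right
no rival 3-sequence matches.

move(1), move(1), turn(right)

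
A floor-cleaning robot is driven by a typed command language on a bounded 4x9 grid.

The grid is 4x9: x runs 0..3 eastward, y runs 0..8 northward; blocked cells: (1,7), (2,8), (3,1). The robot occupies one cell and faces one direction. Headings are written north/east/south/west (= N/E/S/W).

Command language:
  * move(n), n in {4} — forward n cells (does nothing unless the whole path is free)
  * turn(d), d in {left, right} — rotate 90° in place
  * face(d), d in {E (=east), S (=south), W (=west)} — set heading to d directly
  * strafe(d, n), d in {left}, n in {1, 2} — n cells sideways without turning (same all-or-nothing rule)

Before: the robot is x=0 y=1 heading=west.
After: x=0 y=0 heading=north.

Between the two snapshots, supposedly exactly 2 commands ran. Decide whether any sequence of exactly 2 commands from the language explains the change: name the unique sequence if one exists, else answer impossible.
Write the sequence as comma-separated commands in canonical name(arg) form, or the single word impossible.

key: order matters: swapping strafe(left, 1) and turn(right) lands elsewhere
from: x=0 y=1 heading=west
[1] after strafe(left, 1): x=0 y=0 heading=west
[2] after turn(right): x=0 y=0 heading=north
all 64 alternatives checked — unique.

strafe(left, 1), turn(right)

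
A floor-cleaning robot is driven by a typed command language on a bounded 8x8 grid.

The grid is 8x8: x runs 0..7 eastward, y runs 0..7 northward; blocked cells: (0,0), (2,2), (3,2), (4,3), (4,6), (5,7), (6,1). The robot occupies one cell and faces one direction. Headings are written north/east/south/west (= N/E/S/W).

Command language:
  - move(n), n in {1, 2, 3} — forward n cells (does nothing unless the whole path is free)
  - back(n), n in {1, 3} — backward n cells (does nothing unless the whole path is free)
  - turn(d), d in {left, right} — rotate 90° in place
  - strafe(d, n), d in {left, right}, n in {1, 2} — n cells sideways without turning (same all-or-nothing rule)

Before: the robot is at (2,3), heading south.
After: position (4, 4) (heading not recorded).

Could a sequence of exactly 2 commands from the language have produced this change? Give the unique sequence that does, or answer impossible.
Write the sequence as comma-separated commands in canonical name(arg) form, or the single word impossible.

back(1), strafe(left, 2)

key: running strafe(left, 2) before back(1) would end elsewhere — order is forced
from: at (2,3), heading south
step 1 (back(1)): at (2,4), heading south
step 2 (strafe(left, 2)): at (4,4), heading south
all 121 alternatives checked — unique.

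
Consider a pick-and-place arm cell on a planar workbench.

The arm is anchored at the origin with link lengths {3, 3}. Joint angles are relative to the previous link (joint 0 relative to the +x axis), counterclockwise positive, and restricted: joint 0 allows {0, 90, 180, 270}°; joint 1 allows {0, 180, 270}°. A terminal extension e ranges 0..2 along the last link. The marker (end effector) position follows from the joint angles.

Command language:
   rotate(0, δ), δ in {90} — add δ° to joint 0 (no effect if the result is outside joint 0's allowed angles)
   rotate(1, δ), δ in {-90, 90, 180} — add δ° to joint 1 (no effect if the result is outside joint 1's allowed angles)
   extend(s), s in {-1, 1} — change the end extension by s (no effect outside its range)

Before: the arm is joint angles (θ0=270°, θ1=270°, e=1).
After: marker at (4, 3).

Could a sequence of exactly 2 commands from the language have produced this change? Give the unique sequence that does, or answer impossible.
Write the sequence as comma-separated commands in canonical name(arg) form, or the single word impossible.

t0: joint angles (θ0=270°, θ1=270°, e=1)
[1] after rotate(0, 90): joint angles (θ0=0°, θ1=270°, e=1)
[2] after rotate(0, 90): joint angles (θ0=90°, θ1=270°, e=1)
no other 2-command option fits: unique.

rotate(0, 90), rotate(0, 90)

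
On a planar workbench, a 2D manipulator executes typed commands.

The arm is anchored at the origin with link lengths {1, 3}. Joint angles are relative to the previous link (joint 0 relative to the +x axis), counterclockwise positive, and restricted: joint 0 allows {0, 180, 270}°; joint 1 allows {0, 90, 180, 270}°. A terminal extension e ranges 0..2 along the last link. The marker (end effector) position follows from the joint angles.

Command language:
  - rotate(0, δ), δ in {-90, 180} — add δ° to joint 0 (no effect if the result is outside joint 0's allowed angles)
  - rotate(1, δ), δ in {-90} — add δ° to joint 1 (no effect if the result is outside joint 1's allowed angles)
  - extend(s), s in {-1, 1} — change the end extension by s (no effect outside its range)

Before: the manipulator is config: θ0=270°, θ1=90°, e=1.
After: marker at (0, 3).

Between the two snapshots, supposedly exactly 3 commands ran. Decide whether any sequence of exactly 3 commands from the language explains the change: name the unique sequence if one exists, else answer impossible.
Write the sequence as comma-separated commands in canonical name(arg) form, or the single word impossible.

t0: config: θ0=270°, θ1=90°, e=1
step 1 (rotate(1, -90)): config: θ0=270°, θ1=0°, e=1
step 2 (rotate(1, -90)): config: θ0=270°, θ1=270°, e=1
step 3 (rotate(1, -90)): config: θ0=270°, θ1=180°, e=1
all 125 alternatives checked — unique.

rotate(1, -90), rotate(1, -90), rotate(1, -90)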